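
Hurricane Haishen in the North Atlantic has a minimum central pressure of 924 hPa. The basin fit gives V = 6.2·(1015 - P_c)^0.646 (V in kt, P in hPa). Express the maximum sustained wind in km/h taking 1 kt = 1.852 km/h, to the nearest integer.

ΔP = 1015 − 924 = 91 hPa.
V ≈ 6.2 × 91^0.646 = 6.2 × 18.431 ≈ 114.270 kt.
114.270 × 1.852 ≈ 211.63 km/h → 212 km/h.

212 km/h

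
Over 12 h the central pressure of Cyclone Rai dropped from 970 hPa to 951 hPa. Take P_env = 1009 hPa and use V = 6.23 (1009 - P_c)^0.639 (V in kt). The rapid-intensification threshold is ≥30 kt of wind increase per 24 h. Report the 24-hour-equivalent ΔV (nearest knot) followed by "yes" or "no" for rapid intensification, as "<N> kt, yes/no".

V₁: ΔP = 39, V ≈ 6.23 × 39^0.639 ≈ 64.74 kt.
V₂: ΔP = 58, V ≈ 6.23 × 58^0.639 ≈ 83.43 kt.
ΔV over 12 h = 18.69 kt → 24 h equivalent = 18.69 × 24/12 ≈ 37.38 kt.
37 kt ≥ 30 kt ⇒ rapid intensification.

37 kt, yes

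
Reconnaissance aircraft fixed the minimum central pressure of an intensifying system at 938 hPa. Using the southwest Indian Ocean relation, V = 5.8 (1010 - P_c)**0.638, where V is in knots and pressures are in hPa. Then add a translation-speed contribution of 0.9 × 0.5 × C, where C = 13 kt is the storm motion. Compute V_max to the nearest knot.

95 kt

ΔP = 1010 − 938 = 72 hPa.
72^0.638 ≈ 15.310.
V ≈ 5.8 × 15.310 ≈ 88.8 kt.
Translation term: 0.9 × 0.5 × 13 = 5.85 kt.
Corrected V ≈ 94.65 kt → 95 kt.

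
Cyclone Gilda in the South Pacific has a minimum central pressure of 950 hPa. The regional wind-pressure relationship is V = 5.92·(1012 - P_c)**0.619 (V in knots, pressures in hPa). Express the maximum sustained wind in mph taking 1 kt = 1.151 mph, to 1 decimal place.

ΔP = 1012 − 950 = 62 hPa.
V ≈ 5.92 × 62^0.619 = 5.92 × 12.867 ≈ 76.175 kt.
76.175 × 1.151 ≈ 87.68 mph → 87.7 mph.

87.7 mph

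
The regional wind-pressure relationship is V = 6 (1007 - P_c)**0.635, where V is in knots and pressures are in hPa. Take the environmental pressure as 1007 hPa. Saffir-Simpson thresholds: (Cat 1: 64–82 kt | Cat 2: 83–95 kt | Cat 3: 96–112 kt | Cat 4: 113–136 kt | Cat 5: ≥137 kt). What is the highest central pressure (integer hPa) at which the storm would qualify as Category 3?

Category 3 begins at V = 96 kt.
Required ΔP = (96/6)^(1/0.635) = 16.000^1.575 ≈ 78.75 hPa.
P_c ≤ 1007 − 78.75 = 928.25, so the highest integer P_c is 928 hPa.

928 hPa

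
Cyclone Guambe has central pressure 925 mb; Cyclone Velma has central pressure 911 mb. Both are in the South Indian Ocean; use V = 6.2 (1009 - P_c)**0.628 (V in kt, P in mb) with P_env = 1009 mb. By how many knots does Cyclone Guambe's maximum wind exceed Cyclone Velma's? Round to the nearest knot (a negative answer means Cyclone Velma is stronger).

Cyclone Guambe: ΔP = 84; V ≈ 6.2 × 84^0.628 ≈ 100.19 kt.
Cyclone Velma: ΔP = 98; V ≈ 6.2 × 98^0.628 ≈ 110.38 kt.
Difference ≈ 100.19 − 110.38 = -10.19 → -10 kt.

-10 kt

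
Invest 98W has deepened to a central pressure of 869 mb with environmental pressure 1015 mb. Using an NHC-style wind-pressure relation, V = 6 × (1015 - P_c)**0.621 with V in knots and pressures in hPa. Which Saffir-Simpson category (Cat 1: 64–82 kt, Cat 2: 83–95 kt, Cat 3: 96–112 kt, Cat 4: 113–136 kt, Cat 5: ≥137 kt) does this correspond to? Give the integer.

ΔP = 1015 − 869 = 146 mb.
V ≈ 6 × 146^0.621 = 6 × 22.08 ≈ 132 kt.
132 kt falls in the Category 4 band.

4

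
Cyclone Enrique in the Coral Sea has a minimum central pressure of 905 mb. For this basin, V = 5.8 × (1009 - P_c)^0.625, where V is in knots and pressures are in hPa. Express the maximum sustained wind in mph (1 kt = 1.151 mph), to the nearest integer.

122 mph

ΔP = 1009 − 905 = 104 mb.
V ≈ 5.8 × 104^0.625 = 5.8 × 18.224 ≈ 105.700 kt.
105.700 × 1.151 ≈ 121.66 mph → 122 mph.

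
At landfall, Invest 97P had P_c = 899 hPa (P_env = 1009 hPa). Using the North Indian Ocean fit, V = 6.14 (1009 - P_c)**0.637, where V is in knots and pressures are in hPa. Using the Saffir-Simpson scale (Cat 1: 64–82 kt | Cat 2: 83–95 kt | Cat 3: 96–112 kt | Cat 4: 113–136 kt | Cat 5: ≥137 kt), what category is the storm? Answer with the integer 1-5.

ΔP = 1009 − 899 = 110 hPa.
V ≈ 6.14 × 110^0.637 = 6.14 × 19.97 ≈ 123 kt.
123 kt falls in the Category 4 band.

4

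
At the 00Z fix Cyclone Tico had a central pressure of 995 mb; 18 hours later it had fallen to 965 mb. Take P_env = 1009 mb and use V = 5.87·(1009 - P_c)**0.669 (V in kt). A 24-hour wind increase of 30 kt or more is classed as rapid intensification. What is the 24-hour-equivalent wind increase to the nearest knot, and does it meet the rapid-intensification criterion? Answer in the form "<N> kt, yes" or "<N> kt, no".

V₁: ΔP = 14, V ≈ 5.87 × 14^0.669 ≈ 34.31 kt.
V₂: ΔP = 44, V ≈ 5.87 × 44^0.669 ≈ 73.81 kt.
ΔV over 18 h = 39.50 kt → 24 h equivalent = 39.50 × 24/18 ≈ 52.67 kt.
53 kt ≥ 30 kt ⇒ rapid intensification.

53 kt, yes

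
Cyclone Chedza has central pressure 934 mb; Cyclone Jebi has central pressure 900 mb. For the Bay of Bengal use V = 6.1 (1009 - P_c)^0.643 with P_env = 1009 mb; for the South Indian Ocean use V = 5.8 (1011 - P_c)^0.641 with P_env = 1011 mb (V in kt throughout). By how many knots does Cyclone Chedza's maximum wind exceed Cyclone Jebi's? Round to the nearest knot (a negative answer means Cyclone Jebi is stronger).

Cyclone Chedza: ΔP = 75; V ≈ 6.1 × 75^0.643 ≈ 97.95 kt.
Cyclone Jebi: ΔP = 111; V ≈ 5.8 × 111^0.641 ≈ 118.71 kt.
Difference ≈ 97.95 − 118.71 = -20.76 → -21 kt.

-21 kt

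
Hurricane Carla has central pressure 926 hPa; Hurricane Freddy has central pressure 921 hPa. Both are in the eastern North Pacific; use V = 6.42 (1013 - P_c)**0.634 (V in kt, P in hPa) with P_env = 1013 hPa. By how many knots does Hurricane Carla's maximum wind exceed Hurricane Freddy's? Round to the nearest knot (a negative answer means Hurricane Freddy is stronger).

Hurricane Carla: ΔP = 87; V ≈ 6.42 × 87^0.634 ≈ 108.94 kt.
Hurricane Freddy: ΔP = 92; V ≈ 6.42 × 92^0.634 ≈ 112.87 kt.
Difference ≈ 108.94 − 112.87 = -3.93 → -4 kt.

-4 kt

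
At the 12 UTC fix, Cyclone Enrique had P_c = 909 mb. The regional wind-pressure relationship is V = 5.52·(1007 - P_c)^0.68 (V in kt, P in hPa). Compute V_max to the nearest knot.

ΔP = 1007 − 909 = 98 mb.
98^0.68 ≈ 22.596.
V ≈ 5.52 × 22.596 ≈ 124.7 kt.

125 kt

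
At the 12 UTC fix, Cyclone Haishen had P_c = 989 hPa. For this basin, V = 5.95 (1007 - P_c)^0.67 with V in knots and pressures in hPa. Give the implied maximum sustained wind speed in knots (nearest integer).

41 kt

ΔP = 1007 − 989 = 18 hPa.
18^0.67 ≈ 6.935.
V ≈ 5.95 × 6.935 ≈ 41.3 kt.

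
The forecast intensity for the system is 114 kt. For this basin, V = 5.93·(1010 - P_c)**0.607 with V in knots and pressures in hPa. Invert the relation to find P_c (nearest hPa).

880 hPa

ΔP = (V / 5.93)^(1/0.607) = (114/5.93)^1.647.
114/5.93 = 19.224; 19.224^1.647 ≈ 130.34 hPa.
P_c = 1010 − 130.34 = 879.66 ≈ 880 hPa.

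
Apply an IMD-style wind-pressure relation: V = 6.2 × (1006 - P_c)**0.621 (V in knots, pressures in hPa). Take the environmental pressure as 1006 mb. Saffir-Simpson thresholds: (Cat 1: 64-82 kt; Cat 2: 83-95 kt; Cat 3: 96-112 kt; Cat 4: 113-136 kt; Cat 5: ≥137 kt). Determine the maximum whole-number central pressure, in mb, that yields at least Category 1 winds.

Category 1 begins at V = 64 kt.
Required ΔP = (64/6.2)^(1/0.621) = 10.323^1.610 ≈ 42.91 mb.
P_c ≤ 1006 − 42.91 = 963.09, so the highest integer P_c is 963 mb.

963 mb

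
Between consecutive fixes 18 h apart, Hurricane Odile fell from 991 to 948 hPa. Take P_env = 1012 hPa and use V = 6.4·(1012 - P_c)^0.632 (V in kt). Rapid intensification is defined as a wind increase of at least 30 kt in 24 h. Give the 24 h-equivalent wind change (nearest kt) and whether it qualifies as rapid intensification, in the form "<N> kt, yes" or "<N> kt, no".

60 kt, yes

V₁: ΔP = 21, V ≈ 6.4 × 21^0.632 ≈ 43.84 kt.
V₂: ΔP = 64, V ≈ 6.4 × 64^0.632 ≈ 88.65 kt.
ΔV over 18 h = 44.81 kt → 24 h equivalent = 44.81 × 24/18 ≈ 59.75 kt.
60 kt ≥ 30 kt ⇒ rapid intensification.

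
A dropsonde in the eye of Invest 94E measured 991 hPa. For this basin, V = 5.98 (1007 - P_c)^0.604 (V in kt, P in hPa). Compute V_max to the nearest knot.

ΔP = 1007 − 991 = 16 hPa.
16^0.604 ≈ 5.337.
V ≈ 5.98 × 5.337 ≈ 31.9 kt.

32 kt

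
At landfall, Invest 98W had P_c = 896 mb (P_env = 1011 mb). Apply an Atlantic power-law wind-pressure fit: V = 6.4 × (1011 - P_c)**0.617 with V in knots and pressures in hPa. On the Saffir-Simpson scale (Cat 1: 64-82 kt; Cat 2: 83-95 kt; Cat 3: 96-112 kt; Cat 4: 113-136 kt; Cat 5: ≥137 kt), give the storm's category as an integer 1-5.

ΔP = 1011 − 896 = 115 mb.
V ≈ 6.4 × 115^0.617 = 6.4 × 18.68 ≈ 120 kt.
120 kt falls in the Category 4 band.

4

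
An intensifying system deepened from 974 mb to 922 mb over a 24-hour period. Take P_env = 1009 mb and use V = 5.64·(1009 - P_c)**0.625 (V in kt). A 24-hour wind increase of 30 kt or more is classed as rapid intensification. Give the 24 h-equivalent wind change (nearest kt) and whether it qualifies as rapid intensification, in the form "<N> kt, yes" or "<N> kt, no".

V₁: ΔP = 35, V ≈ 5.64 × 35^0.625 ≈ 52.04 kt.
V₂: ΔP = 87, V ≈ 5.64 × 87^0.625 ≈ 91.93 kt.
ΔV over 24 h = 39.89 kt → 24 h equivalent = 39.89 × 24/24 ≈ 39.89 kt.
40 kt ≥ 30 kt ⇒ rapid intensification.

40 kt, yes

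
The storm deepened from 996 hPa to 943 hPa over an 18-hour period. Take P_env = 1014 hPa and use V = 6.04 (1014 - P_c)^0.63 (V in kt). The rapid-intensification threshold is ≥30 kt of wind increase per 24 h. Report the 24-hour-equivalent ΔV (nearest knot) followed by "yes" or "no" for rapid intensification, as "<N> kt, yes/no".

68 kt, yes

V₁: ΔP = 18, V ≈ 6.04 × 18^0.63 ≈ 37.31 kt.
V₂: ΔP = 71, V ≈ 6.04 × 71^0.63 ≈ 88.58 kt.
ΔV over 18 h = 51.27 kt → 24 h equivalent = 51.27 × 24/18 ≈ 68.36 kt.
68 kt ≥ 30 kt ⇒ rapid intensification.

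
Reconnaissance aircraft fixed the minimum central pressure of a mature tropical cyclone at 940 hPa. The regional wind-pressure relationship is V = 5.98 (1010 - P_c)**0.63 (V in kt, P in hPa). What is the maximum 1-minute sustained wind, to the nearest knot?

87 kt

ΔP = 1010 − 940 = 70 hPa.
70^0.63 ≈ 14.535.
V ≈ 5.98 × 14.535 ≈ 86.9 kt.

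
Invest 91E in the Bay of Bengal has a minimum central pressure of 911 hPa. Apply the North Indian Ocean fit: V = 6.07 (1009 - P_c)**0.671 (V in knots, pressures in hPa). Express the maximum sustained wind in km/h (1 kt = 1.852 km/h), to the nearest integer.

244 km/h

ΔP = 1009 − 911 = 98 hPa.
V ≈ 6.07 × 98^0.671 = 6.07 × 21.683 ≈ 131.614 kt.
131.614 × 1.852 ≈ 243.75 km/h → 244 km/h.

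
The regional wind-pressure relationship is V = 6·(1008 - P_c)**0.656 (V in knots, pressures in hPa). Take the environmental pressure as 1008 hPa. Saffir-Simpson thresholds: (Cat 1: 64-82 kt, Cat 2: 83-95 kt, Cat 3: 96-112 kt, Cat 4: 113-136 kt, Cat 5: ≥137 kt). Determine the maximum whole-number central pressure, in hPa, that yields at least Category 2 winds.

Category 2 begins at V = 83 kt.
Required ΔP = (83/6)^(1/0.656) = 13.833^1.524 ≈ 54.86 hPa.
P_c ≤ 1008 − 54.86 = 953.14, so the highest integer P_c is 953 hPa.

953 hPa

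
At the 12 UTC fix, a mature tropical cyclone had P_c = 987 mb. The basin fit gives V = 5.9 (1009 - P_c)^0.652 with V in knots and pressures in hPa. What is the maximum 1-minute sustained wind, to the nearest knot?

44 kt

ΔP = 1009 − 987 = 22 mb.
22^0.652 ≈ 7.503.
V ≈ 5.9 × 7.503 ≈ 44.3 kt.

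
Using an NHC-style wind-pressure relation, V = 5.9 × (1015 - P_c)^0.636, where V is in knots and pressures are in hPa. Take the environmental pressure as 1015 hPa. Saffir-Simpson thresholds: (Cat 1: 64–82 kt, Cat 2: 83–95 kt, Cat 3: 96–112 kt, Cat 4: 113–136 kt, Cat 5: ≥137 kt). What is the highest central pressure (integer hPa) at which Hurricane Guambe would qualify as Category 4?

911 hPa

Category 4 begins at V = 113 kt.
Required ΔP = (113/5.9)^(1/0.636) = 19.153^1.572 ≈ 103.77 hPa.
P_c ≤ 1015 − 103.77 = 911.23, so the highest integer P_c is 911 hPa.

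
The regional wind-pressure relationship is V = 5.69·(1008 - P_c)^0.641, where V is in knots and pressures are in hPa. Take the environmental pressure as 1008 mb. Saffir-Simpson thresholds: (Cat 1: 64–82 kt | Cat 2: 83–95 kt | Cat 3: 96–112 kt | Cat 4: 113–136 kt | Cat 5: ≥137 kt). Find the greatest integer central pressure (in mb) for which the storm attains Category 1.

Category 1 begins at V = 64 kt.
Required ΔP = (64/5.69)^(1/0.641) = 11.248^1.560 ≈ 43.62 mb.
P_c ≤ 1008 − 43.62 = 964.38, so the highest integer P_c is 964 mb.

964 mb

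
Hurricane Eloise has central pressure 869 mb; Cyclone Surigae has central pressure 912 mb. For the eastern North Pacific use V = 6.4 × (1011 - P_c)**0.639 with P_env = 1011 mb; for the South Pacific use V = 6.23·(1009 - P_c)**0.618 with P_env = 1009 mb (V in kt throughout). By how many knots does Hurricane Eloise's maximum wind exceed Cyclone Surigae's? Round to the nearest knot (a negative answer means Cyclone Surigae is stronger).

Hurricane Eloise: ΔP = 142; V ≈ 6.4 × 142^0.639 ≈ 151.88 kt.
Cyclone Surigae: ΔP = 97; V ≈ 6.23 × 97^0.618 ≈ 105.27 kt.
Difference ≈ 151.88 − 105.27 = 46.61 → 47 kt.

47 kt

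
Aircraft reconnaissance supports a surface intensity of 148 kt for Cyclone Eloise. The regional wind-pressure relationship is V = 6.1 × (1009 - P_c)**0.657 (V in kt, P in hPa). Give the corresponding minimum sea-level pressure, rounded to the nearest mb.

881 mb

ΔP = (V / 6.1)^(1/0.657) = (148/6.1)^1.522.
148/6.1 = 24.262; 24.262^1.522 ≈ 128.22 mb.
P_c = 1009 − 128.22 = 880.78 ≈ 881 mb.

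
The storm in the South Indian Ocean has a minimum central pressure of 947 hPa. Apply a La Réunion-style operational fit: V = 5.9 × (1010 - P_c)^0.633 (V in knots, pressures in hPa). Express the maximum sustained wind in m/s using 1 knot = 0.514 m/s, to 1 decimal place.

ΔP = 1010 − 947 = 63 hPa.
V ≈ 5.9 × 63^0.633 = 5.9 × 13.772 ≈ 81.252 kt.
81.252 × 0.514 ≈ 41.76 m/s → 41.8 m/s.

41.8 m/s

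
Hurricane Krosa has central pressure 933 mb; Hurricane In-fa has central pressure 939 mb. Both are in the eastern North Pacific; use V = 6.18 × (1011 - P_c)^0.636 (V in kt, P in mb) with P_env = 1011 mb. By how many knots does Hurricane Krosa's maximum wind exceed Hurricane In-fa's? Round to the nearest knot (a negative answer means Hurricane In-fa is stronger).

Hurricane Krosa: ΔP = 78; V ≈ 6.18 × 78^0.636 ≈ 98.71 kt.
Hurricane In-fa: ΔP = 72; V ≈ 6.18 × 72^0.636 ≈ 93.81 kt.
Difference ≈ 98.71 − 93.81 = 4.90 → 5 kt.

5 kt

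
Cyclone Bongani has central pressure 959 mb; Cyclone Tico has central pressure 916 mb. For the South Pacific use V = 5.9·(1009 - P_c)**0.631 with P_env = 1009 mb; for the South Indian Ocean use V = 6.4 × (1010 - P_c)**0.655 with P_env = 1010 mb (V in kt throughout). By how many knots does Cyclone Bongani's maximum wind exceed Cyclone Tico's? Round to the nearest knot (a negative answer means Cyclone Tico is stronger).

Cyclone Bongani: ΔP = 50; V ≈ 5.9 × 50^0.631 ≈ 69.65 kt.
Cyclone Tico: ΔP = 94; V ≈ 6.4 × 94^0.655 ≈ 125.48 kt.
Difference ≈ 69.65 − 125.48 = -55.83 → -56 kt.

-56 kt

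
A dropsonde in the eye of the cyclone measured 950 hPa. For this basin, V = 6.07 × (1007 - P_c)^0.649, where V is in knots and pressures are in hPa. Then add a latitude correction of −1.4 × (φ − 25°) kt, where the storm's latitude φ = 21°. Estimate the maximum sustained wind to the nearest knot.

ΔP = 1007 − 950 = 57 hPa.
57^0.649 ≈ 13.790.
V ≈ 6.07 × 13.790 ≈ 83.7 kt.
Latitude correction: −1.4 × (21 − 25) = 5.6 kt.
Corrected V ≈ 89.3 kt → 89 kt.

89 kt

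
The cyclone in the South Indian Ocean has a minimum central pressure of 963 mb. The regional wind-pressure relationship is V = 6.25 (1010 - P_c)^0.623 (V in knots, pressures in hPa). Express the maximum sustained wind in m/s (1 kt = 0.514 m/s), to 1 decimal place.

35.4 m/s

ΔP = 1010 − 963 = 47 mb.
V ≈ 6.25 × 47^0.623 = 6.25 × 11.008 ≈ 68.801 kt.
68.801 × 0.514 ≈ 35.36 m/s → 35.4 m/s.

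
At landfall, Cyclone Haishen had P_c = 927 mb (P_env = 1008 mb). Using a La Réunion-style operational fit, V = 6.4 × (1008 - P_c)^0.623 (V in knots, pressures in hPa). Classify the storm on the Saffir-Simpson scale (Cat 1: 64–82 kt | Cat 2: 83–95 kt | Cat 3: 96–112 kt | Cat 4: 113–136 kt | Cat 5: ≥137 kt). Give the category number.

3

ΔP = 1008 − 927 = 81 mb.
V ≈ 6.4 × 81^0.623 = 6.4 × 15.45 ≈ 99 kt.
99 kt falls in the Category 3 band.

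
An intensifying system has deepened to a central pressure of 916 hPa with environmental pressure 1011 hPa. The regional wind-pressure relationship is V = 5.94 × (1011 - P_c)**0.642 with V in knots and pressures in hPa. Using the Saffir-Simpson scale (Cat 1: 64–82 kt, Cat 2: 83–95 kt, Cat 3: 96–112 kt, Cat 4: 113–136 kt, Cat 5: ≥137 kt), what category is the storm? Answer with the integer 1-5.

ΔP = 1011 − 916 = 95 hPa.
V ≈ 5.94 × 95^0.642 = 5.94 × 18.61 ≈ 111 kt.
111 kt falls in the Category 3 band.

3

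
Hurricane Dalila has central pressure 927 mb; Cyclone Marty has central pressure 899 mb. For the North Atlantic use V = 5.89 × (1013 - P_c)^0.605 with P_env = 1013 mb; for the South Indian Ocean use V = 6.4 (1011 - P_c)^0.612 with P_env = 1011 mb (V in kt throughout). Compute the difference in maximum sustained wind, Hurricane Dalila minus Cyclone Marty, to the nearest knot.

Hurricane Dalila: ΔP = 86; V ≈ 5.89 × 86^0.605 ≈ 87.19 kt.
Cyclone Marty: ΔP = 112; V ≈ 6.4 × 112^0.612 ≈ 114.90 kt.
Difference ≈ 87.19 − 114.90 = -27.71 → -28 kt.

-28 kt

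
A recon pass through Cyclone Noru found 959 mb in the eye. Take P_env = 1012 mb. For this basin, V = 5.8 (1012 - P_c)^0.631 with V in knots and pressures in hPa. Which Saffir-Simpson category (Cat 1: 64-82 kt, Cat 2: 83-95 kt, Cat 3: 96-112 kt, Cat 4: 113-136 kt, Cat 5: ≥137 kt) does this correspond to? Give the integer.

ΔP = 1012 − 959 = 53 mb.
V ≈ 5.8 × 53^0.631 = 5.8 × 12.25 ≈ 71 kt.
71 kt falls in the Category 1 band.

1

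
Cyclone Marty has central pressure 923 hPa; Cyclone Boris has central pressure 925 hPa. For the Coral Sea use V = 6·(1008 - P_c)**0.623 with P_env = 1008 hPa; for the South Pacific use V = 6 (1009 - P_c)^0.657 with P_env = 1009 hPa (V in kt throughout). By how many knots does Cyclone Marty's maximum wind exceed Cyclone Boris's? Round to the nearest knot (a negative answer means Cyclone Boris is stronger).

-15 kt

Cyclone Marty: ΔP = 85; V ≈ 6 × 85^0.623 ≈ 95.54 kt.
Cyclone Boris: ΔP = 84; V ≈ 6 × 84^0.657 ≈ 110.26 kt.
Difference ≈ 95.54 − 110.26 = -14.72 → -15 kt.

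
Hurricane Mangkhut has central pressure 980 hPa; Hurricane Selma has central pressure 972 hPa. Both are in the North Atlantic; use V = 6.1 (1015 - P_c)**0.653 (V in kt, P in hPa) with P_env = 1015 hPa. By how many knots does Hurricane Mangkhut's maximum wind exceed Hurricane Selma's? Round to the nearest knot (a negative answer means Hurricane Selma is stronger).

-9 kt

Hurricane Mangkhut: ΔP = 35; V ≈ 6.1 × 35^0.653 ≈ 62.17 kt.
Hurricane Selma: ΔP = 43; V ≈ 6.1 × 43^0.653 ≈ 71.12 kt.
Difference ≈ 62.17 − 71.12 = -8.95 → -9 kt.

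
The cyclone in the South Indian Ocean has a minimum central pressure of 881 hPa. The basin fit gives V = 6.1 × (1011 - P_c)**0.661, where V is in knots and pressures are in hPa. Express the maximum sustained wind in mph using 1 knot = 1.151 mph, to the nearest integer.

ΔP = 1011 − 881 = 130 hPa.
V ≈ 6.1 × 130^0.661 = 6.1 × 24.964 ≈ 152.281 kt.
152.281 × 1.151 ≈ 175.28 mph → 175 mph.

175 mph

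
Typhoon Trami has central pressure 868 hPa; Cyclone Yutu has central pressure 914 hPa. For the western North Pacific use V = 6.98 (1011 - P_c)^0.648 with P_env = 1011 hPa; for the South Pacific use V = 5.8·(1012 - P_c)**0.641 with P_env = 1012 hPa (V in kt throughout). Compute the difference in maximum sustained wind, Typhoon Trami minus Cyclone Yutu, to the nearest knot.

Typhoon Trami: ΔP = 143; V ≈ 6.98 × 143^0.648 ≈ 173.99 kt.
Cyclone Yutu: ΔP = 98; V ≈ 5.8 × 98^0.641 ≈ 109.60 kt.
Difference ≈ 173.99 − 109.60 = 64.39 → 64 kt.

64 kt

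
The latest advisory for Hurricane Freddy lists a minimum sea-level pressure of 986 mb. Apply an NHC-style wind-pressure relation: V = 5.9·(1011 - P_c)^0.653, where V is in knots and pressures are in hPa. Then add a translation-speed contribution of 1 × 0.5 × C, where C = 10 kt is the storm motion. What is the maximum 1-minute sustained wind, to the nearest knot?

ΔP = 1011 − 986 = 25 mb.
25^0.653 ≈ 8.182.
V ≈ 5.9 × 8.182 ≈ 48.3 kt.
Translation term: 1 × 0.5 × 10 = 5 kt.
Corrected V ≈ 53.3 kt → 53 kt.

53 kt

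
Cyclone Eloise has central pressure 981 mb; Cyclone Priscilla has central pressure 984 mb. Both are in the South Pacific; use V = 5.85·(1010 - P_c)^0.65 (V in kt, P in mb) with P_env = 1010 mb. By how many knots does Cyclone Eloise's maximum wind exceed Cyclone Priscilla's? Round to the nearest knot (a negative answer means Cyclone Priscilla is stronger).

Cyclone Eloise: ΔP = 29; V ≈ 5.85 × 29^0.65 ≈ 52.21 kt.
Cyclone Priscilla: ΔP = 26; V ≈ 5.85 × 26^0.65 ≈ 48.63 kt.
Difference ≈ 52.21 − 48.63 = 3.58 → 4 kt.

4 kt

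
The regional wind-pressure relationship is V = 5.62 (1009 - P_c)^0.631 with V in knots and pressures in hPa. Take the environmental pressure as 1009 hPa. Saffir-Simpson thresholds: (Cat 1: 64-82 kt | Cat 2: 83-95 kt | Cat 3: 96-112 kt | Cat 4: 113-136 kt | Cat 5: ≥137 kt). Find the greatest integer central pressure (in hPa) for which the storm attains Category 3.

Category 3 begins at V = 96 kt.
Required ΔP = (96/5.62)^(1/0.631) = 17.082^1.585 ≈ 89.81 hPa.
P_c ≤ 1009 − 89.81 = 919.19, so the highest integer P_c is 919 hPa.

919 hPa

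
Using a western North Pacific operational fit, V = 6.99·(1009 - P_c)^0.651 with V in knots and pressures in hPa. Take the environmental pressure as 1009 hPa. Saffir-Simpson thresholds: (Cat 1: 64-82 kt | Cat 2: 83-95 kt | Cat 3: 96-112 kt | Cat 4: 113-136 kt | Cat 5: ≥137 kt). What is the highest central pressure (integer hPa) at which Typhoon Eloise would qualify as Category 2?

Category 2 begins at V = 83 kt.
Required ΔP = (83/6.99)^(1/0.651) = 11.874^1.536 ≈ 44.74 hPa.
P_c ≤ 1009 − 44.74 = 964.26, so the highest integer P_c is 964 hPa.

964 hPa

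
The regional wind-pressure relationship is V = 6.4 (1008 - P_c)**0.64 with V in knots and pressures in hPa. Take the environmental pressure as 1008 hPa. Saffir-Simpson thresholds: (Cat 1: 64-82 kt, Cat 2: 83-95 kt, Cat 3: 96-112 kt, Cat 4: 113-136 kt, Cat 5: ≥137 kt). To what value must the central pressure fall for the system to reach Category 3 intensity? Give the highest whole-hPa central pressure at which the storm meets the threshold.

939 hPa

Category 3 begins at V = 96 kt.
Required ΔP = (96/6.4)^(1/0.64) = 15.000^1.562 ≈ 68.81 hPa.
P_c ≤ 1008 − 68.81 = 939.19, so the highest integer P_c is 939 hPa.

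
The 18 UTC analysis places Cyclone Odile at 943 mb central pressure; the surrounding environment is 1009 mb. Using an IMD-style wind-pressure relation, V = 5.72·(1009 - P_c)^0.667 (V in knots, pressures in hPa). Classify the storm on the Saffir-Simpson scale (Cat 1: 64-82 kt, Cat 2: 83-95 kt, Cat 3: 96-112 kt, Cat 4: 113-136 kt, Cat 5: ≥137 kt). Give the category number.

ΔP = 1009 − 943 = 66 mb.
V ≈ 5.72 × 66^0.667 = 5.72 × 16.35 ≈ 94 kt.
94 kt falls in the Category 2 band.

2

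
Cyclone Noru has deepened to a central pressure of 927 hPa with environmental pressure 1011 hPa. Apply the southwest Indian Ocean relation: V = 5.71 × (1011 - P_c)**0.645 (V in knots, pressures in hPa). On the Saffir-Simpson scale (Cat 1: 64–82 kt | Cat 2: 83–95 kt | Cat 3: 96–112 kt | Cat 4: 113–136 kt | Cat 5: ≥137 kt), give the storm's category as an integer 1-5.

ΔP = 1011 − 927 = 84 hPa.
V ≈ 5.71 × 84^0.645 = 5.71 × 17.42 ≈ 99 kt.
99 kt falls in the Category 3 band.

3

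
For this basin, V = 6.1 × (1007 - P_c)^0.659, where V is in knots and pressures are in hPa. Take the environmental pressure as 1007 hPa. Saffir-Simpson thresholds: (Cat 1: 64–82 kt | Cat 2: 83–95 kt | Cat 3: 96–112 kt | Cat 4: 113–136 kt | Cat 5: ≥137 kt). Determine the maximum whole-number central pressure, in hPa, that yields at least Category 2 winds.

Category 2 begins at V = 83 kt.
Required ΔP = (83/6.1)^(1/0.659) = 13.607^1.517 ≈ 52.53 hPa.
P_c ≤ 1007 − 52.53 = 954.47, so the highest integer P_c is 954 hPa.

954 hPa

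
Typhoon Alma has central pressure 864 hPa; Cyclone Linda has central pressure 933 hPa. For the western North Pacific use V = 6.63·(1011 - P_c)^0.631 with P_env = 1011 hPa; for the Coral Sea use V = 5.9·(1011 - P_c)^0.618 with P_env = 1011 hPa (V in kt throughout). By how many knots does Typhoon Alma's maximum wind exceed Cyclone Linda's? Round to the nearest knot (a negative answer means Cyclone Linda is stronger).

67 kt

Typhoon Alma: ΔP = 147; V ≈ 6.63 × 147^0.631 ≈ 154.56 kt.
Cyclone Linda: ΔP = 78; V ≈ 5.9 × 78^0.618 ≈ 87.13 kt.
Difference ≈ 154.56 − 87.13 = 67.43 → 67 kt.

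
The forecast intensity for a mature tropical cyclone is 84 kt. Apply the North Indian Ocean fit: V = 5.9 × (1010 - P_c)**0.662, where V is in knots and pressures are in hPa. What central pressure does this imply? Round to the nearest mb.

955 mb

ΔP = (V / 5.9)^(1/0.662) = (84/5.9)^1.511.
84/5.9 = 14.237; 14.237^1.511 ≈ 55.25 mb.
P_c = 1010 − 55.25 = 954.75 ≈ 955 mb.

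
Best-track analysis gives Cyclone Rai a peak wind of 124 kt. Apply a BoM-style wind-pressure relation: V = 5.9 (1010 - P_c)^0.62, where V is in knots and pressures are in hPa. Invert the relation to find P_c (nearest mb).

ΔP = (V / 5.9)^(1/0.62) = (124/5.9)^1.613.
124/5.9 = 21.017; 21.017^1.613 ≈ 135.89 mb.
P_c = 1010 − 135.89 = 874.11 ≈ 874 mb.

874 mb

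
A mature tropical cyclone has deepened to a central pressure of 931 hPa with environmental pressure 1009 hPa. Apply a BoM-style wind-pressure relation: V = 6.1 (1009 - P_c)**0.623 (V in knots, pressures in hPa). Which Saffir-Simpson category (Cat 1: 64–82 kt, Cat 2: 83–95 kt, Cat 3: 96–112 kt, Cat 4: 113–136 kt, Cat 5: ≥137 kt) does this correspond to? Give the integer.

2

ΔP = 1009 − 931 = 78 hPa.
V ≈ 6.1 × 78^0.623 = 6.1 × 15.09 ≈ 92 kt.
92 kt falls in the Category 2 band.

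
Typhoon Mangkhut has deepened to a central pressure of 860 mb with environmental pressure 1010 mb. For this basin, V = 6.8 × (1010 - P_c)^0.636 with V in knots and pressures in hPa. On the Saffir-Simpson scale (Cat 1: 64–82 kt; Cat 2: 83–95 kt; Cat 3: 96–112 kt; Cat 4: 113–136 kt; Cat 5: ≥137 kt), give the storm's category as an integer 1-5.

5

ΔP = 1010 − 860 = 150 mb.
V ≈ 6.8 × 150^0.636 = 6.8 × 24.21 ≈ 165 kt.
165 kt falls in the Category 5 band.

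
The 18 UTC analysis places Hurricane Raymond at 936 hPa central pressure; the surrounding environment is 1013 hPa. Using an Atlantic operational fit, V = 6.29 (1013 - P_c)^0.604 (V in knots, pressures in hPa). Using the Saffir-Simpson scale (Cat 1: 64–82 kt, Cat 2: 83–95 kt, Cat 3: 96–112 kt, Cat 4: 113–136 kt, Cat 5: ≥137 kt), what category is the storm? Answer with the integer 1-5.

2

ΔP = 1013 − 936 = 77 hPa.
V ≈ 6.29 × 77^0.604 = 6.29 × 13.79 ≈ 87 kt.
87 kt falls in the Category 2 band.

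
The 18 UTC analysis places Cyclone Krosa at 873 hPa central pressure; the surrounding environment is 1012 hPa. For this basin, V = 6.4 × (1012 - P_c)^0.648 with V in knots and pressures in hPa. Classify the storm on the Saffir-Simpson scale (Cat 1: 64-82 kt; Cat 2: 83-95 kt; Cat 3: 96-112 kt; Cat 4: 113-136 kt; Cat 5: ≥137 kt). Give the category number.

5

ΔP = 1012 − 873 = 139 hPa.
V ≈ 6.4 × 139^0.648 = 6.4 × 24.47 ≈ 157 kt.
157 kt falls in the Category 5 band.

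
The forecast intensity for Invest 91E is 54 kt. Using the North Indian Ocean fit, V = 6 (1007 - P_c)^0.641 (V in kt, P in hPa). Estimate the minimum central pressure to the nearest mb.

ΔP = (V / 6)^(1/0.641) = (54/6)^1.560.
54/6 = 9.000; 9.000^1.560 ≈ 30.81 mb.
P_c = 1007 − 30.81 = 976.19 ≈ 976 mb.

976 mb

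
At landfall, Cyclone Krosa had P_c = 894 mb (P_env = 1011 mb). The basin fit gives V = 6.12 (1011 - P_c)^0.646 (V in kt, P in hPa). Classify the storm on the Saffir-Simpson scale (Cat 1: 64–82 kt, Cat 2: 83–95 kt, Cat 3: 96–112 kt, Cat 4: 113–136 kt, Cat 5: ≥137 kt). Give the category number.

4

ΔP = 1011 − 894 = 117 mb.
V ≈ 6.12 × 117^0.646 = 6.12 × 21.68 ≈ 133 kt.
133 kt falls in the Category 4 band.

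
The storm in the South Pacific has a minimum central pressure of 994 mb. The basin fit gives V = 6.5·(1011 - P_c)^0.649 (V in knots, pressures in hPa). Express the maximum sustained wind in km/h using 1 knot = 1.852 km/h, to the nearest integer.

ΔP = 1011 − 994 = 17 mb.
V ≈ 6.5 × 17^0.649 = 6.5 × 6.289 ≈ 40.877 kt.
40.877 × 1.852 ≈ 75.70 km/h → 76 km/h.

76 km/h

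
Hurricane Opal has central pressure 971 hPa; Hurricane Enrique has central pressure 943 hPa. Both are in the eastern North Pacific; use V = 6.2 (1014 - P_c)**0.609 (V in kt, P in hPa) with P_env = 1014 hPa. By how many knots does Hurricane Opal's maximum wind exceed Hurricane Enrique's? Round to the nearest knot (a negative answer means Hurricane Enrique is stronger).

Hurricane Opal: ΔP = 43; V ≈ 6.2 × 43^0.609 ≈ 61.26 kt.
Hurricane Enrique: ΔP = 71; V ≈ 6.2 × 71^0.609 ≈ 83.14 kt.
Difference ≈ 61.26 − 83.14 = -21.88 → -22 kt.

-22 kt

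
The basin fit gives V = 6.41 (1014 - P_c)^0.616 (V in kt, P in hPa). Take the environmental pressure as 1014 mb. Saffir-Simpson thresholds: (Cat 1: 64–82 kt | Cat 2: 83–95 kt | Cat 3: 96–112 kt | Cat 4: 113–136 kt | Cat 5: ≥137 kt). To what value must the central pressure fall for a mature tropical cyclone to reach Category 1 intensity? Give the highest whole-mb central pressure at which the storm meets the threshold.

Category 1 begins at V = 64 kt.
Required ΔP = (64/6.41)^(1/0.616) = 9.984^1.623 ≈ 41.91 mb.
P_c ≤ 1014 − 41.91 = 972.09, so the highest integer P_c is 972 mb.

972 mb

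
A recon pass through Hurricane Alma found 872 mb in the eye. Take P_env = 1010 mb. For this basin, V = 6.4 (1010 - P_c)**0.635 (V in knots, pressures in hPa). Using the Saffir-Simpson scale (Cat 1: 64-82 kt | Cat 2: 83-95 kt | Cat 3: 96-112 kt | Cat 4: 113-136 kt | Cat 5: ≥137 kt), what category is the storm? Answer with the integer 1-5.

ΔP = 1010 − 872 = 138 mb.
V ≈ 6.4 × 138^0.635 = 6.4 × 22.85 ≈ 146 kt.
146 kt falls in the Category 5 band.

5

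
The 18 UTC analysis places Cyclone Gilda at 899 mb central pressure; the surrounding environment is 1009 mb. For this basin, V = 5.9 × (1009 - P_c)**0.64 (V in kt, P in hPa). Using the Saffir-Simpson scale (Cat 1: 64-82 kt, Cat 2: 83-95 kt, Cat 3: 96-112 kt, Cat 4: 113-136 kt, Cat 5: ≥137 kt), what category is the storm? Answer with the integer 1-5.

ΔP = 1009 − 899 = 110 mb.
V ≈ 5.9 × 110^0.64 = 5.9 × 20.25 ≈ 119 kt.
119 kt falls in the Category 4 band.

4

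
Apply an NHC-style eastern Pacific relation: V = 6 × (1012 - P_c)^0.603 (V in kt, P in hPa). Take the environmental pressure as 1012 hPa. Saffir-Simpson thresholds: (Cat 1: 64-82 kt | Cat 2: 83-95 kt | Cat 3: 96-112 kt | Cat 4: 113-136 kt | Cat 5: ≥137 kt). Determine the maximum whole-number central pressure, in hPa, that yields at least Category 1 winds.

961 hPa

Category 1 begins at V = 64 kt.
Required ΔP = (64/6)^(1/0.603) = 10.667^1.658 ≈ 50.68 hPa.
P_c ≤ 1012 − 50.68 = 961.32, so the highest integer P_c is 961 hPa.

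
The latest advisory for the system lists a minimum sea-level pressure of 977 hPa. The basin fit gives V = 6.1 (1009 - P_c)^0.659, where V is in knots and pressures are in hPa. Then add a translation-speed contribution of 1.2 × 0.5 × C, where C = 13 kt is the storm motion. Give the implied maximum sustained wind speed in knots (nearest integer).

68 kt

ΔP = 1009 − 977 = 32 hPa.
32^0.659 ≈ 9.815.
V ≈ 6.1 × 9.815 ≈ 59.9 kt.
Translation term: 1.2 × 0.5 × 13 = 7.8 kt.
Corrected V ≈ 67.7 kt → 68 kt.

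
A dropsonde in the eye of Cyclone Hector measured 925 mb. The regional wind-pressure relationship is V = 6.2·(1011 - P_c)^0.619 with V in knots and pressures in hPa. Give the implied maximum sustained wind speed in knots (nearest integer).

ΔP = 1011 − 925 = 86 mb.
86^0.619 ≈ 15.756.
V ≈ 6.2 × 15.756 ≈ 97.7 kt.

98 kt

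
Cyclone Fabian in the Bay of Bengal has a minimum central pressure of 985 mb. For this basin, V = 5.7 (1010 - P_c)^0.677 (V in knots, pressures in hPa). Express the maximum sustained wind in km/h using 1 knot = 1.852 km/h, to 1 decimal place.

ΔP = 1010 − 985 = 25 mb.
V ≈ 5.7 × 25^0.677 = 5.7 × 8.839 ≈ 50.383 kt.
50.383 × 1.852 ≈ 93.31 km/h → 93.3 km/h.

93.3 km/h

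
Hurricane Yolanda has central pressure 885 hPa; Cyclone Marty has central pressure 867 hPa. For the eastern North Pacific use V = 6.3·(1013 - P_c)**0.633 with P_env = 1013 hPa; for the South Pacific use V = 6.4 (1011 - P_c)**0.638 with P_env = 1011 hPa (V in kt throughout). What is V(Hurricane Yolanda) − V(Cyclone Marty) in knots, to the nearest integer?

Hurricane Yolanda: ΔP = 128; V ≈ 6.3 × 128^0.633 ≈ 135.90 kt.
Cyclone Marty: ΔP = 144; V ≈ 6.4 × 144^0.638 ≈ 152.48 kt.
Difference ≈ 135.90 − 152.48 = -16.58 → -17 kt.

-17 kt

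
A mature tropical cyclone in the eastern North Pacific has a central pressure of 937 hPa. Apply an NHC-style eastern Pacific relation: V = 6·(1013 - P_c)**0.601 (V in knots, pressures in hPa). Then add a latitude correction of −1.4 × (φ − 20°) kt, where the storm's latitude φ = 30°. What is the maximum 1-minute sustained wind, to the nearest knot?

ΔP = 1013 − 937 = 76 hPa.
76^0.601 ≈ 13.501.
V ≈ 6 × 13.501 ≈ 81.0 kt.
Latitude correction: −1.4 × (30 − 20) = -14 kt.
Corrected V ≈ 67 kt → 67 kt.

67 kt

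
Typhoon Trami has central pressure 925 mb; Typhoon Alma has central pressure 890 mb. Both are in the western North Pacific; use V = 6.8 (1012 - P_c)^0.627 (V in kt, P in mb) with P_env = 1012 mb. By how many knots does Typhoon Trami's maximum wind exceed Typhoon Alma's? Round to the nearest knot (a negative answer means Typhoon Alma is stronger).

Typhoon Trami: ΔP = 87; V ≈ 6.8 × 87^0.627 ≈ 111.84 kt.
Typhoon Alma: ΔP = 122; V ≈ 6.8 × 122^0.627 ≈ 138.25 kt.
Difference ≈ 111.84 − 138.25 = -26.41 → -26 kt.

-26 kt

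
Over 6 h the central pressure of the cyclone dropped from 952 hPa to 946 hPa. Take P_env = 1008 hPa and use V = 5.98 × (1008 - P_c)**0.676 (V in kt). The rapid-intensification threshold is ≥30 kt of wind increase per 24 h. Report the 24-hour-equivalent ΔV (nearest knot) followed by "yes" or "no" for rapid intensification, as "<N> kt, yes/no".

V₁: ΔP = 56, V ≈ 5.98 × 56^0.676 ≈ 90.88 kt.
V₂: ΔP = 62, V ≈ 5.98 × 62^0.676 ≈ 97.35 kt.
ΔV over 6 h = 6.47 kt → 24 h equivalent = 6.47 × 24/6 ≈ 25.88 kt.
26 kt < 30 kt ⇒ not rapid intensification.

26 kt, no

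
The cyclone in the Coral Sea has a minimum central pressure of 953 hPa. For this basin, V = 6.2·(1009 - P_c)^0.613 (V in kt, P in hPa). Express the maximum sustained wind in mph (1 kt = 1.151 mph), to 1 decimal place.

84.2 mph

ΔP = 1009 − 953 = 56 hPa.
V ≈ 6.2 × 56^0.613 = 6.2 × 11.793 ≈ 73.119 kt.
73.119 × 1.151 ≈ 84.16 mph → 84.2 mph.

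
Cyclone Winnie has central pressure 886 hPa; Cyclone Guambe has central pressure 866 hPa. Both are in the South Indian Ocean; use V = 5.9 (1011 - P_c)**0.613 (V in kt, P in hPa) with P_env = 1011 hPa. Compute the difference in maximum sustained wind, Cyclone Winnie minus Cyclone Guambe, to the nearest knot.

-11 kt

Cyclone Winnie: ΔP = 125; V ≈ 5.9 × 125^0.613 ≈ 113.83 kt.
Cyclone Guambe: ΔP = 145; V ≈ 5.9 × 145^0.613 ≈ 124.67 kt.
Difference ≈ 113.83 − 124.67 = -10.84 → -11 kt.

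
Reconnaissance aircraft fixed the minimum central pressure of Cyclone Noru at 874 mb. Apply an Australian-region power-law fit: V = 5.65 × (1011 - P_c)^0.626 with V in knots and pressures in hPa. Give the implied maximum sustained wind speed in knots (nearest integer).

123 kt

ΔP = 1011 − 874 = 137 mb.
137^0.626 ≈ 21.756.
V ≈ 5.65 × 21.756 ≈ 122.9 kt.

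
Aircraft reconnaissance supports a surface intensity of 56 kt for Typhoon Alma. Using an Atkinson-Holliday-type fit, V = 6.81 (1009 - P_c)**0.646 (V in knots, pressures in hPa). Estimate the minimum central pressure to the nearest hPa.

983 hPa

ΔP = (V / 6.81)^(1/0.646) = (56/6.81)^1.548.
56/6.81 = 8.223; 8.223^1.548 ≈ 26.09 hPa.
P_c = 1009 − 26.09 = 982.91 ≈ 983 hPa.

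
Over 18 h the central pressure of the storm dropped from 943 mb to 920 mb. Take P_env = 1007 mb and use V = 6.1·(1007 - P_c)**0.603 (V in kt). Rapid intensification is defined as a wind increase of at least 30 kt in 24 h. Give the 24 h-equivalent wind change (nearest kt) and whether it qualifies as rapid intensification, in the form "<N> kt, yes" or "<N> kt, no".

20 kt, no

V₁: ΔP = 64, V ≈ 6.1 × 64^0.603 ≈ 74.90 kt.
V₂: ΔP = 87, V ≈ 6.1 × 87^0.603 ≈ 90.13 kt.
ΔV over 18 h = 15.23 kt → 24 h equivalent = 15.23 × 24/18 ≈ 20.31 kt.
20 kt < 30 kt ⇒ not rapid intensification.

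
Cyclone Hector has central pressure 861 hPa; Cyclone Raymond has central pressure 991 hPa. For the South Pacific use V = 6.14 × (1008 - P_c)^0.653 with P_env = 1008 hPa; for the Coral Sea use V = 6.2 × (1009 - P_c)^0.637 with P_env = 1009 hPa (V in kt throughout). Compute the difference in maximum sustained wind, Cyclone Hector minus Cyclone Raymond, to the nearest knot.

121 kt

Cyclone Hector: ΔP = 147; V ≈ 6.14 × 147^0.653 ≈ 159.74 kt.
Cyclone Raymond: ΔP = 18; V ≈ 6.2 × 18^0.637 ≈ 39.08 kt.
Difference ≈ 159.74 − 39.08 = 120.66 → 121 kt.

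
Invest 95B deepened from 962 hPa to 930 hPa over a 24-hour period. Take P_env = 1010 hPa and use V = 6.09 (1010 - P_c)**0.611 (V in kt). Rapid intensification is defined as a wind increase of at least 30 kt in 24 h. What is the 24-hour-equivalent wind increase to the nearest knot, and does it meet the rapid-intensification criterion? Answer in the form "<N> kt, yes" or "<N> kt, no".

V₁: ΔP = 48, V ≈ 6.09 × 48^0.611 ≈ 64.84 kt.
V₂: ΔP = 80, V ≈ 6.09 × 80^0.611 ≈ 88.59 kt.
ΔV over 24 h = 23.75 kt → 24 h equivalent = 23.75 × 24/24 ≈ 23.75 kt.
24 kt < 30 kt ⇒ not rapid intensification.

24 kt, no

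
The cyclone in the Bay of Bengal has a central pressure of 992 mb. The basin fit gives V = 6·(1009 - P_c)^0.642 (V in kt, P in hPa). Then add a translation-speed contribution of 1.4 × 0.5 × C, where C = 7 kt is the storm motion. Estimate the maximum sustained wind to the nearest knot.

ΔP = 1009 − 992 = 17 mb.
17^0.642 ≈ 6.165.
V ≈ 6 × 6.165 ≈ 37.0 kt.
Translation term: 1.4 × 0.5 × 7 = 4.9 kt.
Corrected V ≈ 41.9 kt → 42 kt.

42 kt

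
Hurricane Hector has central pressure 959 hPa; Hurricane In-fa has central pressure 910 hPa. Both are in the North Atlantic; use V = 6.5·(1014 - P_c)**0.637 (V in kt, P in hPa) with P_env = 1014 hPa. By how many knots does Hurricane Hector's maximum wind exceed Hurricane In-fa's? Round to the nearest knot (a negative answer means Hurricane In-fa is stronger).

Hurricane Hector: ΔP = 55; V ≈ 6.5 × 55^0.637 ≈ 83.47 kt.
Hurricane In-fa: ΔP = 104; V ≈ 6.5 × 104^0.637 ≈ 125.25 kt.
Difference ≈ 83.47 − 125.25 = -41.78 → -42 kt.

-42 kt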